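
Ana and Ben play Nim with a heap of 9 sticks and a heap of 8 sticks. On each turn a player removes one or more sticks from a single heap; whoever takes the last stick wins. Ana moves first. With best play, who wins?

Ana wins

Compute the nim-sum pairwise:
9 XOR 8 = 1
The nim-sum is 1 ≠ 0, so this is an N-position: the player to move can win; Ana has a winning move.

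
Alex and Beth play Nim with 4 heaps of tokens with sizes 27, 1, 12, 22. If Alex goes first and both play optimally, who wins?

In binary:
  11011  (27)
  00001  (1)
  01100  (12)
  10110  (22)
  -----
  00000  (0)
The nim-sum is 0, so this is a P-position: the player to move is in a losing position under optimal play; Alex is about to move from it and so loses — Beth wins.

Beth wins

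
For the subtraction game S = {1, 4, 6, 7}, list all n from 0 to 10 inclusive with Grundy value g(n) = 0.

0, 2, 5, 10

Compute g(0), g(1), … for moves {1, 4, 6, 7}:
g(0) = mex{} = 0
g(1) = mex{0} = 1
g(2) = mex{1} = 0
g(3) = mex{0} = 1
g(4) = mex{0,1} = 2
g(5) = mex{1,2} = 0
g(6) = mex{0} = 1
g(7) = mex{0,1} = 2
g(8) = mex{0,1,2} = 3
g(9) = mex{0,1,3} = 2
g(10) = mex{1,2} = 0
The P-positions (g = 0) in 0..10 are 0, 2, 5, 10.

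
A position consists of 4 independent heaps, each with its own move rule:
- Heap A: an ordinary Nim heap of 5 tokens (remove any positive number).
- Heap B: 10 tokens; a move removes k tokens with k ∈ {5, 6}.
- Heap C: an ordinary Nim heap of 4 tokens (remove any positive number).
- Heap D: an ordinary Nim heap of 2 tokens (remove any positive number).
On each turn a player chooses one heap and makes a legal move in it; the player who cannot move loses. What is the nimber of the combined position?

Heap A is a plain Nim heap of size 5, so its Grundy value is 5.
Grundy values for heap B (subtraction set {5, 6}):
k:     0  1  2  3  4  5  6  7  8  9 10
g(k):  0  0  0  0  0  1  1  1  1  1  2
So g(10) = 2.
Heap C is a plain Nim heap of size 4, so its Grundy value is 4.
Heap D is a plain Nim heap of size 2, so its Grundy value is 2.
The value of a disjunctive sum is the nim-sum of the parts.
Combined value = 5 XOR 2 XOR 4 XOR 2 = 1.

1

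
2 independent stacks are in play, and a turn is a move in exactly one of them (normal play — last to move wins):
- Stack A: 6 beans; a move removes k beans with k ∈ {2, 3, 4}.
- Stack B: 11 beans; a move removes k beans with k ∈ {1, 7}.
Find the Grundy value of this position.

Build the Grundy sequence for stack A with g(k) = mex{g(k−s) : s ∈ {2, 3, 4}, s ≤ k}:
g(0) = mex{} = 0
g(1) = mex{} = 0
g(2) = mex{0} = 1
g(3) = mex{0} = 1
g(4) = mex{0,1} = 2
g(5) = mex{0,1} = 2
g(6) = mex{1,2} = 0
So g(6) = 0.
For stack B, compute g(0), g(1), … with moves {1, 7}:
g(0) = mex{} = 0
g(1) = mex{0} = 1
g(2) = mex{1} = 0
g(3) = mex{0} = 1
g(4) = mex{1} = 0
g(5) = mex{0} = 1
g(6) = mex{1} = 0
g(7) = mex{0} = 1
g(8) = mex{1} = 0
g(9) = mex{0} = 1
g(10) = mex{1} = 0
g(11) = mex{0} = 1
So g(11) = 1.
By the Sprague-Grundy theorem, the Grundy value of a sum of independent games is the XOR of the component values.
Combined value = 0 XOR 1 = 1.

1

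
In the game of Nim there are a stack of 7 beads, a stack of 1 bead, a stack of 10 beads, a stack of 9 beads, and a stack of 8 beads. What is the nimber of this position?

Compute the nim-sum pairwise:
7 ^ 1 = 6
6 ^ 10 = 12
12 ^ 9 = 5
5 ^ 8 = 13

13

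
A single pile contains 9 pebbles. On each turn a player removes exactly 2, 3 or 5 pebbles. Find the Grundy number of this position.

1

Compute g(0), g(1), … for moves {2, 3, 5}:
g(0) = mex{} = 0
g(1) = mex{} = 0
g(2) = mex{0} = 1
g(3) = mex{0} = 1
g(4) = mex{0,1} = 2
g(5) = mex{0,1} = 2
g(6) = mex{0,1,2} = 3
g(7) = mex{1,2} = 0
g(8) = mex{1,2,3} = 0
g(9) = mex{0,2,3} = 1
So g(9) = 1.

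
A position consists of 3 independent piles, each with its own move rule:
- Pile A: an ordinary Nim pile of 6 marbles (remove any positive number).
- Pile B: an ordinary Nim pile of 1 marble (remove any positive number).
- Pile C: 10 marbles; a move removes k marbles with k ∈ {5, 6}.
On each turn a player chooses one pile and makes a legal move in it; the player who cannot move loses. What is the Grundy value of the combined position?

5

Pile A is a plain Nim pile of size 6, so its Grundy value is 6.
Pile B is a plain Nim pile of size 1, so its Grundy value is 1.
For pile C, compute g(0), g(1), … with moves {5, 6}:
g(0) = mex{} = 0
g(1) = mex{} = 0
g(2) = mex{} = 0
g(3) = mex{} = 0
g(4) = mex{} = 0
g(5) = mex{0} = 1
g(6) = mex{0} = 1
g(7) = mex{0} = 1
g(8) = mex{0} = 1
g(9) = mex{0} = 1
g(10) = mex{0,1} = 2
So g(10) = 2.
The value of a disjunctive sum is the nim-sum of the parts.
Combined value = 6 XOR 1 XOR 2 = 5.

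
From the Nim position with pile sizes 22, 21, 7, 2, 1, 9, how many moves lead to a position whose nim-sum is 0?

1

Nim-sum: 22 ^ 21 ^ 7 ^ 2 ^ 1 ^ 9 = 14.
The overall nim-sum is X = 14. A pile of size p has a winning move iff p XOR X < p (reduce it to p XOR X).
  22: 22 XOR 14 = 24 ≥ 22 — no move.
  21: 21 XOR 14 = 27 ≥ 21 — no move.
  7: 7 XOR 14 = 9 ≥ 7 — no move.
  2: 2 XOR 14 = 12 ≥ 2 — no move.
  1: 1 XOR 14 = 15 ≥ 1 — no move.
  9: 9 XOR 14 = 7 < 9 — winning move (to 7).
That gives 1 winning move.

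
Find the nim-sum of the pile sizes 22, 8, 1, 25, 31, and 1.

24

Nim-sum: 22 XOR 8 XOR 1 XOR 25 XOR 31 XOR 1 = 24.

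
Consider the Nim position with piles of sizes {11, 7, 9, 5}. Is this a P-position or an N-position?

P-position

Compute the nim-sum pairwise:
11 ⊕ 7 = 12
12 ⊕ 9 = 5
5 ⊕ 5 = 0
The nim-sum is 0, so this is a P-position: the player to move is in a losing position under optimal play.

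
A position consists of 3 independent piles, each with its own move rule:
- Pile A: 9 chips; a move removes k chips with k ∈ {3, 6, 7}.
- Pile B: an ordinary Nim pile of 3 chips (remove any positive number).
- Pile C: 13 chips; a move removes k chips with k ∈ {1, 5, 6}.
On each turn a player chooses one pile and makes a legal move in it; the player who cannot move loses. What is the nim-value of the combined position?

0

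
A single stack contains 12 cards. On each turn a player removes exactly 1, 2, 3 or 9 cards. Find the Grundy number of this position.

Grundy values for subtraction set {1, 2, 3, 9}:
k:     0  1  2  3  4  5  6  7  8  9 10 11 12
g(k):  0  1  2  3  0  1  2  3  0  1  2  3  0
So g(12) = 0.

0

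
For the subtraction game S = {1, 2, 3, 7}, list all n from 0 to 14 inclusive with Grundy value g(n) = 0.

Build the Grundy sequence with g(k) = mex{g(k−s) : s ∈ {1, 2, 3, 7}, s ≤ k}:
k:     0  1  2  3  4  5  6  7  8  9 10 11 12 13 14
g(k):  0  1  2  3  0  1  2  3  0  1  2  3  0  1  2
The P-positions (g = 0) in 0..14 are 0, 4, 8, 12.

0, 4, 8, 12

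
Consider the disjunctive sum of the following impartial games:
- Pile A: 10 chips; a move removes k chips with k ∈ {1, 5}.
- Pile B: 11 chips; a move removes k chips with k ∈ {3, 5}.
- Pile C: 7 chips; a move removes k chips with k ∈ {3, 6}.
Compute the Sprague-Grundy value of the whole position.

3

Build the Grundy sequence for pile A with g(k) = mex{g(k−s) : s ∈ {1, 5}, s ≤ k}:
g(0) = mex{} = 0
g(1) = mex{0} = 1
g(2) = mex{1} = 0
g(3) = mex{0} = 1
g(4) = mex{1} = 0
g(5) = mex{0} = 1
g(6) = mex{1} = 0
g(7) = mex{0} = 1
g(8) = mex{1} = 0
g(9) = mex{0} = 1
g(10) = mex{1} = 0
So g(10) = 0.
For pile B, compute g(0), g(1), … with moves {3, 5}:
k:     0  1  2  3  4  5  6  7  8  9 10 11
g(k):  0  0  0  1  1  1  2  2  0  0  0  1
So g(11) = 1.
For pile C, compute g(0), g(1), … with moves {3, 6}:
g(0) = mex{} = 0
g(1) = mex{} = 0
g(2) = mex{} = 0
g(3) = mex{0} = 1
g(4) = mex{0} = 1
g(5) = mex{0} = 1
g(6) = mex{0,1} = 2
g(7) = mex{0,1} = 2
So g(7) = 2.
By the Sprague-Grundy theorem, the Grundy value of a sum of independent games is the XOR of the component values.
Combined value = 0 XOR 1 XOR 2 = 3.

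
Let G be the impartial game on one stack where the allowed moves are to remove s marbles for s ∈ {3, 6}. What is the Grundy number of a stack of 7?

Grundy values for subtraction set {3, 6}:
k:     0  1  2  3  4  5  6  7
g(k):  0  0  0  1  1  1  2  2
So g(7) = 2.

2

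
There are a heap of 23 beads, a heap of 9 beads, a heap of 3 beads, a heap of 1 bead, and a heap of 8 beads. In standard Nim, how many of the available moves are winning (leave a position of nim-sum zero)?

1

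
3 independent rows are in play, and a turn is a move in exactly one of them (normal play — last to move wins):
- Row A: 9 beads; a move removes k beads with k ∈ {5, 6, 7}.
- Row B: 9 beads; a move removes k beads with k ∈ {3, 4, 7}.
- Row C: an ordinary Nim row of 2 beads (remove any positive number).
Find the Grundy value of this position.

For row A, compute g(0), g(1), … with moves {5, 6, 7}:
k:     0  1  2  3  4  5  6  7  8  9
g(k):  0  0  0  0  0  1  1  1  1  1
So g(9) = 1.
Grundy values for row B (subtraction set {3, 4, 7}):
k:     0  1  2  3  4  5  6  7  8  9
g(k):  0  0  0  1  1  1  2  2  2  3
So g(9) = 3.
Row C is a plain Nim row of size 2, so its Grundy value is 2.
The value of a disjunctive sum is the nim-sum of the parts.
Combined value = 1 ⊕ 3 ⊕ 2 = 0.

0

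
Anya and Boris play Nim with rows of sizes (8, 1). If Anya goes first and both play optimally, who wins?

Anya wins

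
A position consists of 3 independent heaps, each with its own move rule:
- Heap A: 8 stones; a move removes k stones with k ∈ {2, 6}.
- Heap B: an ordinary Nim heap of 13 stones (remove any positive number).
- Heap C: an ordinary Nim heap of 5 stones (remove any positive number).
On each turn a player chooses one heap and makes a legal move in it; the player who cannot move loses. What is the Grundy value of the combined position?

8

Grundy values for heap A (subtraction set {2, 6}):
g(0) = mex{} = 0
g(1) = mex{} = 0
g(2) = mex{0} = 1
g(3) = mex{0} = 1
g(4) = mex{1} = 0
g(5) = mex{1} = 0
g(6) = mex{0} = 1
g(7) = mex{0} = 1
g(8) = mex{1} = 0
So g(8) = 0.
Heap B is a plain Nim heap of size 13, so its Grundy value is 13.
Heap C is a plain Nim heap of size 5, so its Grundy value is 5.
The value of a disjunctive sum is the nim-sum of the parts.
Combined value = 0 XOR 13 XOR 5 = 8.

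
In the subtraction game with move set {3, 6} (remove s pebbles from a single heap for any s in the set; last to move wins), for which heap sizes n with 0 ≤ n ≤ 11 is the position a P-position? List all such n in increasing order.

Grundy values for subtraction set {3, 6}:
g(0) = mex{} = 0
g(1) = mex{} = 0
g(2) = mex{} = 0
g(3) = mex{0} = 1
g(4) = mex{0} = 1
g(5) = mex{0} = 1
g(6) = mex{0,1} = 2
g(7) = mex{0,1} = 2
g(8) = mex{0,1} = 2
g(9) = mex{1,2} = 0
g(10) = mex{1,2} = 0
g(11) = mex{1,2} = 0
The P-positions (g = 0) in 0..11 are 0, 1, 2, 9, 10, 11.

0, 1, 2, 9, 10, 11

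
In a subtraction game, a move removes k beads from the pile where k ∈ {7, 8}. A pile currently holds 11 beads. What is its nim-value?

1

Build the Grundy sequence with g(k) = mex{g(k−s) : s ∈ {7, 8}, s ≤ k}:
g(0) = mex{} = 0
g(1) = mex{} = 0
g(2) = mex{} = 0
g(3) = mex{} = 0
g(4) = mex{} = 0
g(5) = mex{} = 0
g(6) = mex{} = 0
g(7) = mex{0} = 1
g(8) = mex{0} = 1
g(9) = mex{0} = 1
g(10) = mex{0} = 1
g(11) = mex{0} = 1
So g(11) = 1.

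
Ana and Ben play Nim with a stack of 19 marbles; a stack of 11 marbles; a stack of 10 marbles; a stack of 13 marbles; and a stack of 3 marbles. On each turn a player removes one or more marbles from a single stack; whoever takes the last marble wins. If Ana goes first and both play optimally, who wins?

Compute the nim-sum pairwise:
19 ⊕ 11 = 24
24 ⊕ 10 = 18
18 ⊕ 13 = 31
31 ⊕ 3 = 28
The nim-sum is 28 ≠ 0, so this is an N-position: the player to move can win; Ana has a winning move.

Ana wins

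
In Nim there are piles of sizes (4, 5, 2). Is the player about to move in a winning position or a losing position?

Winning position

In binary:
  100  (4)
  101  (5)
  010  (2)
  ---
  011  (3)
The nim-sum is 3 ≠ 0, so this is an N-position: the player to move can win.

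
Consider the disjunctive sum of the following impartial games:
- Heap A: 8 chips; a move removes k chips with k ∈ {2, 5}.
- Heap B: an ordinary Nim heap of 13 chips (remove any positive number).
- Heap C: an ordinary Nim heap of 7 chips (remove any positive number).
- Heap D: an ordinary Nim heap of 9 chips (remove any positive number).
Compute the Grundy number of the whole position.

3

Grundy values for heap A (subtraction set {2, 5}):
k:     0  1  2  3  4  5  6  7  8
g(k):  0  0  1  1  0  2  1  0  0
So g(8) = 0.
Heap B is a plain Nim heap of size 13, so its Grundy value is 13.
Heap C is a plain Nim heap of size 7, so its Grundy value is 7.
Heap D is a plain Nim heap of size 9, so its Grundy value is 9.
The value of a disjunctive sum is the nim-sum of the parts.
Combined value = 0 XOR 13 XOR 7 XOR 9 = 3.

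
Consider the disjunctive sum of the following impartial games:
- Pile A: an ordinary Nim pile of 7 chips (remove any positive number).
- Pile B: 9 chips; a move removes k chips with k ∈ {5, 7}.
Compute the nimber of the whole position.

Pile A is a plain Nim pile of size 7, so its Grundy value is 7.
Build the Grundy sequence for pile B with g(k) = mex{g(k−s) : s ∈ {5, 7}, s ≤ k}:
g(0) = mex{} = 0
g(1) = mex{} = 0
g(2) = mex{} = 0
g(3) = mex{} = 0
g(4) = mex{} = 0
g(5) = mex{0} = 1
g(6) = mex{0} = 1
g(7) = mex{0} = 1
g(8) = mex{0} = 1
g(9) = mex{0} = 1
So g(9) = 1.
By the Sprague-Grundy theorem, the Grundy value of a sum of independent games is the XOR of the component values.
Combined value = 7 XOR 1 = 6.

6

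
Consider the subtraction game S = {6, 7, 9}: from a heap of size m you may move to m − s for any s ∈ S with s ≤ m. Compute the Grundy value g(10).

1

Grundy values for subtraction set {6, 7, 9}:
g(0) = mex{} = 0
g(1) = mex{} = 0
g(2) = mex{} = 0
g(3) = mex{} = 0
g(4) = mex{} = 0
g(5) = mex{} = 0
g(6) = mex{0} = 1
g(7) = mex{0} = 1
g(8) = mex{0} = 1
g(9) = mex{0} = 1
g(10) = mex{0} = 1
So g(10) = 1.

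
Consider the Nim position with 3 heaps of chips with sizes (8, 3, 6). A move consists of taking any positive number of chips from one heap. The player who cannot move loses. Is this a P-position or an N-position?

N-position

Nim-sum: 8 ^ 3 ^ 6 = 13.
The nim-sum is 13 ≠ 0, so this is an N-position: the player to move can win.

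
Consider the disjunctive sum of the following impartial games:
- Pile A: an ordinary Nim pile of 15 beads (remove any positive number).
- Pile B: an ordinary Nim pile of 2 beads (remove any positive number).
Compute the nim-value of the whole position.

13

Pile A is a plain Nim pile of size 15, so its Grundy value is 15.
Pile B is a plain Nim pile of size 2, so its Grundy value is 2.
By the Sprague-Grundy theorem, the Grundy value of a sum of independent games is the XOR of the component values.
Combined value = 15 ⊕ 2 = 13.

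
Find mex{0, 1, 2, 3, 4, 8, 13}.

The values 0, 1, 2, 3, 4 are all present; 5 is the first non-negative integer missing from the set.

5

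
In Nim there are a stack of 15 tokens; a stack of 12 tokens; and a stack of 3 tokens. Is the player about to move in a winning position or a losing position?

In binary:
  1111  (15)
  1100  (12)
  0011  (3)
  ----
  0000  (0)
The nim-sum is 0, so this is a P-position: the player to move is in a losing position under optimal play.

Losing position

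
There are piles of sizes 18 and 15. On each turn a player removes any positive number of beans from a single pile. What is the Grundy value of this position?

Bitwise XOR of the heap sizes:
  10010  (18)
  01111  (15)
  -----
  11101  (29)

29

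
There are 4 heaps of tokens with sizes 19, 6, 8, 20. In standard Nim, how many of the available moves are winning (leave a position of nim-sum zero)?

Bitwise XOR of the heap sizes:
  10011  (19)
  00110  (6)
  01000  (8)
  10100  (20)
  -----
  01001  (9)
The overall nim-sum is X = 9. A heap of size p has a winning move iff p XOR X < p (reduce it to p XOR X).
  19: 19 XOR 9 = 26 ≥ 19 — no move.
  6: 6 XOR 9 = 15 ≥ 6 — no move.
  8: 8 XOR 9 = 1 < 8 — winning move (to 1).
  20: 20 XOR 9 = 29 ≥ 20 — no move.
That gives 1 winning move.

1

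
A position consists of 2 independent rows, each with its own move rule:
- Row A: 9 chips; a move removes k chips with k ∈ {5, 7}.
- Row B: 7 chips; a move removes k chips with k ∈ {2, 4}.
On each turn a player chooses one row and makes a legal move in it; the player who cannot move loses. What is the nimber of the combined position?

1

For row A, compute g(0), g(1), … with moves {5, 7}:
g(0) = mex{} = 0
g(1) = mex{} = 0
g(2) = mex{} = 0
g(3) = mex{} = 0
g(4) = mex{} = 0
g(5) = mex{0} = 1
g(6) = mex{0} = 1
g(7) = mex{0} = 1
g(8) = mex{0} = 1
g(9) = mex{0} = 1
So g(9) = 1.
Build the Grundy sequence for row B with g(k) = mex{g(k−s) : s ∈ {2, 4}, s ≤ k}:
g(0) = mex{} = 0
g(1) = mex{} = 0
g(2) = mex{0} = 1
g(3) = mex{0} = 1
g(4) = mex{0,1} = 2
g(5) = mex{0,1} = 2
g(6) = mex{1,2} = 0
g(7) = mex{1,2} = 0
So g(7) = 0.
By the Sprague-Grundy theorem, the Grundy value of a sum of independent games is the XOR of the component values.
Combined value = 1 XOR 0 = 1.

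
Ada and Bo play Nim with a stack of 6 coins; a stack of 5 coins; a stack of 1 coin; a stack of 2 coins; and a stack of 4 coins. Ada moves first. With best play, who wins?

Nim-sum: 6 ^ 5 ^ 1 ^ 2 ^ 4 = 4.
The nim-sum is 4 ≠ 0, so this is an N-position: the player to move can win; Ada has a winning move.

Ada wins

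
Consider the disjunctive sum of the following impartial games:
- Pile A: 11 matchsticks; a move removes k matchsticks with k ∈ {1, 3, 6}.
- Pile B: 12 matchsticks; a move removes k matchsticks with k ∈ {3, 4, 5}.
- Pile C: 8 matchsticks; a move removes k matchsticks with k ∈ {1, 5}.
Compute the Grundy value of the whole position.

For pile A, compute g(0), g(1), … with moves {1, 3, 6}:
k:     0  1  2  3  4  5  6  7  8  9 10 11
g(k):  0  1  0  1  0  1  2  3  2  0  1  0
So g(11) = 0.
Build the Grundy sequence for pile B with g(k) = mex{g(k−s) : s ∈ {3, 4, 5}, s ≤ k}:
g(0) = mex{} = 0
g(1) = mex{} = 0
g(2) = mex{} = 0
g(3) = mex{0} = 1
g(4) = mex{0} = 1
g(5) = mex{0} = 1
g(6) = mex{0,1} = 2
g(7) = mex{0,1} = 2
g(8) = mex{1} = 0
g(9) = mex{1,2} = 0
g(10) = mex{1,2} = 0
g(11) = mex{0,2} = 1
g(12) = mex{0,2} = 1
So g(12) = 1.
Grundy values for pile C (subtraction set {1, 5}):
g(0) = mex{} = 0
g(1) = mex{0} = 1
g(2) = mex{1} = 0
g(3) = mex{0} = 1
g(4) = mex{1} = 0
g(5) = mex{0} = 1
g(6) = mex{1} = 0
g(7) = mex{0} = 1
g(8) = mex{1} = 0
So g(8) = 0.
By the Sprague-Grundy theorem, the Grundy value of a sum of independent games is the XOR of the component values.
Combined value = 0 ⊕ 1 ⊕ 0 = 1.

1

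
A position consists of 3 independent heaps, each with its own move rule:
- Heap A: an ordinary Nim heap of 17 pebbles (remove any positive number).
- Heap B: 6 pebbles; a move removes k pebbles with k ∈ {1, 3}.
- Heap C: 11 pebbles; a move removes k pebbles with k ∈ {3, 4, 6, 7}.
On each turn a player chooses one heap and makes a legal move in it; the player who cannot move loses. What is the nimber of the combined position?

17

Heap A is a plain Nim heap of size 17, so its Grundy value is 17.
Grundy values for heap B (subtraction set {1, 3}):
k:     0  1  2  3  4  5  6
g(k):  0  1  0  1  0  1  0
So g(6) = 0.
Build the Grundy sequence for heap C with g(k) = mex{g(k−s) : s ∈ {3, 4, 6, 7}, s ≤ k}:
k:     0  1  2  3  4  5  6  7  8  9 10 11
g(k):  0  0  0  1  1  1  2  2  2  3  0  0
So g(11) = 0.
The value of a disjunctive sum is the nim-sum of the parts.
Combined value = 17 XOR 0 XOR 0 = 17.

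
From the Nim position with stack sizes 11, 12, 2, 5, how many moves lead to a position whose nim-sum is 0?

0

Write each in binary and XOR column by column:
  1011  (11)
  1100  (12)
  0010  (2)
  0101  (5)
  ----
  0000  (0)
The nim-sum is already 0, so every move leaves a nonzero nim-sum — there are no winning moves.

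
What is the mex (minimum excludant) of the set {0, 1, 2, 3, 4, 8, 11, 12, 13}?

5

The values 0, 1, 2, 3, 4 are all present; 5 is the first non-negative integer missing from the set.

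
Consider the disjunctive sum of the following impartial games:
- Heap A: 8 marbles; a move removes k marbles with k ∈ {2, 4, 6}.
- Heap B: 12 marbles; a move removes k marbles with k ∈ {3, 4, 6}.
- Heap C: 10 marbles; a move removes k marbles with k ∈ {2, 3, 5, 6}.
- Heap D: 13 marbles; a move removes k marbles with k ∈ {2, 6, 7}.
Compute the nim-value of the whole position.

Build the Grundy sequence for heap A with g(k) = mex{g(k−s) : s ∈ {2, 4, 6}, s ≤ k}:
g(0) = mex{} = 0
g(1) = mex{} = 0
g(2) = mex{0} = 1
g(3) = mex{0} = 1
g(4) = mex{0,1} = 2
g(5) = mex{0,1} = 2
g(6) = mex{0,1,2} = 3
g(7) = mex{0,1,2} = 3
g(8) = mex{1,2,3} = 0
So g(8) = 0.
Grundy values for heap B (subtraction set {3, 4, 6}):
k:     0  1  2  3  4  5  6  7  8  9 10 11 12
g(k):  0  0  0  1  1  1  2  2  2  0  0  0  1
So g(12) = 1.
Grundy values for heap C (subtraction set {2, 3, 5, 6}):
g(0) = mex{} = 0
g(1) = mex{} = 0
g(2) = mex{0} = 1
g(3) = mex{0} = 1
g(4) = mex{0,1} = 2
g(5) = mex{0,1} = 2
g(6) = mex{0,1,2} = 3
g(7) = mex{0,1,2} = 3
g(8) = mex{1,2,3} = 0
g(9) = mex{1,2,3} = 0
g(10) = mex{0,2,3} = 1
So g(10) = 1.
For heap D, compute g(0), g(1), … with moves {2, 6, 7}:
k:     0  1  2  3  4  5  6  7  8  9 10 11 12 13
g(k):  0  0  1  1  0  0  1  1  2  0  3  1  2  0
So g(13) = 0.
By the Sprague-Grundy theorem, the Grundy value of a sum of independent games is the XOR of the component values.
Combined value = 0 ⊕ 1 ⊕ 1 ⊕ 0 = 0.

0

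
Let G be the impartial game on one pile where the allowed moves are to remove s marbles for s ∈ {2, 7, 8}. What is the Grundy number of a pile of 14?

Grundy values for subtraction set {2, 7, 8}:
k:     0  1  2  3  4  5  6  7  8  9 10 11 12 13 14
g(k):  0  0  1  1  0  0  1  1  2  2  0  3  1  2  0
So g(14) = 0.

0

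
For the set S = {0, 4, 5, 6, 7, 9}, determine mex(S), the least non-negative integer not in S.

1

0 is in the set but 1 is not, so the mex is 1.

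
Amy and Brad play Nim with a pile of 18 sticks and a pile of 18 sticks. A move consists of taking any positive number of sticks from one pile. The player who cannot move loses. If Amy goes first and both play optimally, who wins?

In binary:
  10010  (18)
  10010  (18)
  -----
  00000  (0)
The nim-sum is 0, so this is a P-position: the player to move is in a losing position under optimal play; Amy is about to move from it and so loses — Brad wins.

Brad wins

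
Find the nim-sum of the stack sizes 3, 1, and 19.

Write each in binary and XOR column by column:
  00011  (3)
  00001  (1)
  10011  (19)
  -----
  10001  (17)

17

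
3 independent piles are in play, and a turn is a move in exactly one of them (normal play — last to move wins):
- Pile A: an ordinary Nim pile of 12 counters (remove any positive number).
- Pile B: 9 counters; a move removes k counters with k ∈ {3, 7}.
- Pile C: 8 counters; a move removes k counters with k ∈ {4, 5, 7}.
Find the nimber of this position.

15

Pile A is a plain Nim pile of size 12, so its Grundy value is 12.
Grundy values for pile B (subtraction set {3, 7}):
k:     0  1  2  3  4  5  6  7  8  9
g(k):  0  0  0  1  1  1  0  2  2  1
So g(9) = 1.
Grundy values for pile C (subtraction set {4, 5, 7}):
k:     0  1  2  3  4  5  6  7  8
g(k):  0  0  0  0  1  1  1  1  2
So g(8) = 2.
By the Sprague-Grundy theorem, the Grundy value of a sum of independent games is the XOR of the component values.
Combined value = 12 XOR 1 XOR 2 = 15.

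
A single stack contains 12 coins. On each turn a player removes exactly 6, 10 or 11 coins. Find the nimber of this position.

Compute g(0), g(1), … for moves {6, 10, 11}:
g(0) = mex{} = 0
g(1) = mex{} = 0
g(2) = mex{} = 0
g(3) = mex{} = 0
g(4) = mex{} = 0
g(5) = mex{} = 0
g(6) = mex{0} = 1
g(7) = mex{0} = 1
g(8) = mex{0} = 1
g(9) = mex{0} = 1
g(10) = mex{0} = 1
g(11) = mex{0} = 1
g(12) = mex{0,1} = 2
So g(12) = 2.

2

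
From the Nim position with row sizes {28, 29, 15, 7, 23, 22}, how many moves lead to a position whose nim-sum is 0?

3

Compute the nim-sum pairwise:
28 ^ 29 = 1
1 ^ 15 = 14
14 ^ 7 = 9
9 ^ 23 = 30
30 ^ 22 = 8
The overall nim-sum is X = 8. A row of size p has a winning move iff p XOR X < p (reduce it to p XOR X).
  28: 28 XOR 8 = 20 < 28 — winning move (to 20).
  29: 29 XOR 8 = 21 < 29 — winning move (to 21).
  15: 15 XOR 8 = 7 < 15 — winning move (to 7).
  7: 7 XOR 8 = 15 ≥ 7 — no move.
  23: 23 XOR 8 = 31 ≥ 23 — no move.
  22: 22 XOR 8 = 30 ≥ 22 — no move.
That gives 3 winning moves.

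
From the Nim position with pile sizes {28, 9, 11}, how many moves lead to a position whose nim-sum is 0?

Nim-sum: 28 ^ 9 ^ 11 = 30.
The overall nim-sum is X = 30. A pile of size p has a winning move iff p XOR X < p (reduce it to p XOR X).
  28: 28 XOR 30 = 2 < 28 — winning move (to 2).
  9: 9 XOR 30 = 23 ≥ 9 — no move.
  11: 11 XOR 30 = 21 ≥ 11 — no move.
That gives 1 winning move.

1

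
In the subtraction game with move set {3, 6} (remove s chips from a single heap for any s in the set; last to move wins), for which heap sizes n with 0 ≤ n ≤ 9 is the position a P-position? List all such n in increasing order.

0, 1, 2, 9

Grundy values for subtraction set {3, 6}:
g(0) = mex{} = 0
g(1) = mex{} = 0
g(2) = mex{} = 0
g(3) = mex{0} = 1
g(4) = mex{0} = 1
g(5) = mex{0} = 1
g(6) = mex{0,1} = 2
g(7) = mex{0,1} = 2
g(8) = mex{0,1} = 2
g(9) = mex{1,2} = 0
The P-positions (g = 0) in 0..9 are 0, 1, 2, 9.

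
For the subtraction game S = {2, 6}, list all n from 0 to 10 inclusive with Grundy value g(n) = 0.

0, 1, 4, 5, 8, 9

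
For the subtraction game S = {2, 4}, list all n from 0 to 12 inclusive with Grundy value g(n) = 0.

0, 1, 6, 7, 12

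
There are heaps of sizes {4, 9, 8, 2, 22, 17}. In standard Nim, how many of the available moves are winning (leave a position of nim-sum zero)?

Nim-sum: 4 ^ 9 ^ 8 ^ 2 ^ 22 ^ 17 = 0.
The nim-sum is already 0, so every move leaves a nonzero nim-sum — there are no winning moves.

0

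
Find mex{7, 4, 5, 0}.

1

0 is in the set but 1 is not, so the mex is 1.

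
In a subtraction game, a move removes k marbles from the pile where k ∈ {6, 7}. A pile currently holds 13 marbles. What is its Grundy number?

Compute g(0), g(1), … for moves {6, 7}:
g(0) = mex{} = 0
g(1) = mex{} = 0
g(2) = mex{} = 0
g(3) = mex{} = 0
g(4) = mex{} = 0
g(5) = mex{} = 0
g(6) = mex{0} = 1
g(7) = mex{0} = 1
g(8) = mex{0} = 1
g(9) = mex{0} = 1
g(10) = mex{0} = 1
g(11) = mex{0} = 1
g(12) = mex{0,1} = 2
g(13) = mex{1} = 0
So g(13) = 0.

0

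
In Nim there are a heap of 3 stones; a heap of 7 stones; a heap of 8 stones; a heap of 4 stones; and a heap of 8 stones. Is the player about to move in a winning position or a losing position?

Losing position

In binary:
  0011  (3)
  0111  (7)
  1000  (8)
  0100  (4)
  1000  (8)
  ----
  0000  (0)
The nim-sum is 0, so this is a P-position: the player to move is in a losing position under optimal play.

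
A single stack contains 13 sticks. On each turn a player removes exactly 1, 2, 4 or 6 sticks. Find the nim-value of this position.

2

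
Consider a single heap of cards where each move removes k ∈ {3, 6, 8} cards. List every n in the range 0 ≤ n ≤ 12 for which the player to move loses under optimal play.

0, 1, 2, 11, 12

Compute g(0), g(1), … for moves {3, 6, 8}:
k:     0  1  2  3  4  5  6  7  8  9 10 11 12
g(k):  0  0  0  1  1  1  2  2  2  3  3  0  0
The P-positions (g = 0) in 0..12 are 0, 1, 2, 11, 12.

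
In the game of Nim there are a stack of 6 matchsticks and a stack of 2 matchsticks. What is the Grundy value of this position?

4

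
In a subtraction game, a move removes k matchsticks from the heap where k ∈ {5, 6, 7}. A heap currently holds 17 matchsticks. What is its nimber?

Compute g(0), g(1), … for moves {5, 6, 7}:
k:     0  1  2  3  4  5  6  7  8  9 10 11 12 13 14 15 16 17
g(k):  0  0  0  0  0  1  1  1  1  1  2  2  0  0  0  0  0  1
So g(17) = 1.

1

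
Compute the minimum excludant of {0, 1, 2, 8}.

The values 0, 1, 2 are all present; 3 is the first non-negative integer missing from the set.

3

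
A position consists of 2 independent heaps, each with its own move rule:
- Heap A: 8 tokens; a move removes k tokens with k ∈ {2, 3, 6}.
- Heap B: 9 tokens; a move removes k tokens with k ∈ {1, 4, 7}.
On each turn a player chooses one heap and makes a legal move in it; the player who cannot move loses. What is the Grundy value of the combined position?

Grundy values for heap A (subtraction set {2, 3, 6}):
g(0) = mex{} = 0
g(1) = mex{} = 0
g(2) = mex{0} = 1
g(3) = mex{0} = 1
g(4) = mex{0,1} = 2
g(5) = mex{1} = 0
g(6) = mex{0,1,2} = 3
g(7) = mex{0,2} = 1
g(8) = mex{0,1,3} = 2
So g(8) = 2.
Grundy values for heap B (subtraction set {1, 4, 7}):
g(0) = mex{} = 0
g(1) = mex{0} = 1
g(2) = mex{1} = 0
g(3) = mex{0} = 1
g(4) = mex{0,1} = 2
g(5) = mex{1,2} = 0
g(6) = mex{0} = 1
g(7) = mex{0,1} = 2
g(8) = mex{1,2} = 0
g(9) = mex{0} = 1
So g(9) = 1.
By the Sprague-Grundy theorem, the Grundy value of a sum of independent games is the XOR of the component values.
Combined value = 2 ⊕ 1 = 3.

3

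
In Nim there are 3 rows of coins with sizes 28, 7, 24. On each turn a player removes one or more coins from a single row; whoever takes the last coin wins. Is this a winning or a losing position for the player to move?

Winning position

Bitwise XOR of the heap sizes:
  11100  (28)
  00111  (7)
  11000  (24)
  -----
  00011  (3)
The nim-sum is 3 ≠ 0, so this is an N-position: the player to move can win.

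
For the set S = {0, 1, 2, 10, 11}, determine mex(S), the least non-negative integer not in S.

The values 0, 1, 2 are all present; 3 is the first non-negative integer missing from the set.

3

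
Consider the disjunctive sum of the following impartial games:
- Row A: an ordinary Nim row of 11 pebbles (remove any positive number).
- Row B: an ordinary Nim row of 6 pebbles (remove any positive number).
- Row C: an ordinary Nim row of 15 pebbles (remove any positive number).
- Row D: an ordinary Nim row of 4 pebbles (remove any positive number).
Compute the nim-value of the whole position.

Row A is a plain Nim row of size 11, so its Grundy value is 11.
Row B is a plain Nim row of size 6, so its Grundy value is 6.
Row C is a plain Nim row of size 15, so its Grundy value is 15.
Row D is a plain Nim row of size 4, so its Grundy value is 4.
The value of a disjunctive sum is the nim-sum of the parts.
Combined value = 11 ⊕ 6 ⊕ 15 ⊕ 4 = 6.

6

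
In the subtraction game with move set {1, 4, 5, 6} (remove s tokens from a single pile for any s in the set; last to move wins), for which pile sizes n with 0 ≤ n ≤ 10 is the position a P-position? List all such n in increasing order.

Compute g(0), g(1), … for moves {1, 4, 5, 6}:
g(0) = mex{} = 0
g(1) = mex{0} = 1
g(2) = mex{1} = 0
g(3) = mex{0} = 1
g(4) = mex{0,1} = 2
g(5) = mex{0,1,2} = 3
g(6) = mex{0,1,3} = 2
g(7) = mex{0,1,2} = 3
g(8) = mex{0,1,2,3} = 4
g(9) = mex{1,2,3,4} = 0
g(10) = mex{0,2,3} = 1
The P-positions (g = 0) in 0..10 are 0, 2, 9.

0, 2, 9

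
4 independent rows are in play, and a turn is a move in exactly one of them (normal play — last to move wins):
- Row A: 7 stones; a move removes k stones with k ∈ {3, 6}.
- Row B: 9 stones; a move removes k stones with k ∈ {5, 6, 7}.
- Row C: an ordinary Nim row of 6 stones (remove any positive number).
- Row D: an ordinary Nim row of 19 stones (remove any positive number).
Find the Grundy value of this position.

For row A, compute g(0), g(1), … with moves {3, 6}:
g(0) = mex{} = 0
g(1) = mex{} = 0
g(2) = mex{} = 0
g(3) = mex{0} = 1
g(4) = mex{0} = 1
g(5) = mex{0} = 1
g(6) = mex{0,1} = 2
g(7) = mex{0,1} = 2
So g(7) = 2.
Build the Grundy sequence for row B with g(k) = mex{g(k−s) : s ∈ {5, 6, 7}, s ≤ k}:
k:     0  1  2  3  4  5  6  7  8  9
g(k):  0  0  0  0  0  1  1  1  1  1
So g(9) = 1.
Row C is a plain Nim row of size 6, so its Grundy value is 6.
Row D is a plain Nim row of size 19, so its Grundy value is 19.
The value of a disjunctive sum is the nim-sum of the parts.
Combined value = 2 ⊕ 1 ⊕ 6 ⊕ 19 = 22.

22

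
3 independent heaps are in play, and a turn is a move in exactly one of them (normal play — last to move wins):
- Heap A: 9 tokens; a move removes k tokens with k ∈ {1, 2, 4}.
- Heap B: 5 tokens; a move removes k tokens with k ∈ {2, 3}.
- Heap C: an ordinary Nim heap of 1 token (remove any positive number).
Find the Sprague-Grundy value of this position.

Build the Grundy sequence for heap A with g(k) = mex{g(k−s) : s ∈ {1, 2, 4}, s ≤ k}:
g(0) = mex{} = 0
g(1) = mex{0} = 1
g(2) = mex{0,1} = 2
g(3) = mex{1,2} = 0
g(4) = mex{0,2} = 1
g(5) = mex{0,1} = 2
g(6) = mex{1,2} = 0
g(7) = mex{0,2} = 1
g(8) = mex{0,1} = 2
g(9) = mex{1,2} = 0
So g(9) = 0.
Grundy values for heap B (subtraction set {2, 3}):
g(0) = mex{} = 0
g(1) = mex{} = 0
g(2) = mex{0} = 1
g(3) = mex{0} = 1
g(4) = mex{0,1} = 2
g(5) = mex{1} = 0
So g(5) = 0.
Heap C is a plain Nim heap of size 1, so its Grundy value is 1.
The value of a disjunctive sum is the nim-sum of the parts.
Combined value = 0 XOR 0 XOR 1 = 1.

1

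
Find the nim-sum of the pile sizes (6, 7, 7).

6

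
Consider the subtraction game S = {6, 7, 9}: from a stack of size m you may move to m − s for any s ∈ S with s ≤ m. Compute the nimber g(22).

Grundy values for subtraction set {6, 7, 9}:
k:     0  1  2  3  4  5  6  7  8  9 10 11 12 13 14 15 16 17 18 19 20 21 22
g(k):  0  0  0  0  0  0  1  1  1  1  1  1  2  2  2  0  0  0  0  0  0  1  1
So g(22) = 1.

1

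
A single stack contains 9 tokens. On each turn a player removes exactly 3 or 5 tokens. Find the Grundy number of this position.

Build the Grundy sequence with g(k) = mex{g(k−s) : s ∈ {3, 5}, s ≤ k}:
g(0) = mex{} = 0
g(1) = mex{} = 0
g(2) = mex{} = 0
g(3) = mex{0} = 1
g(4) = mex{0} = 1
g(5) = mex{0} = 1
g(6) = mex{0,1} = 2
g(7) = mex{0,1} = 2
g(8) = mex{1} = 0
g(9) = mex{1,2} = 0
So g(9) = 0.

0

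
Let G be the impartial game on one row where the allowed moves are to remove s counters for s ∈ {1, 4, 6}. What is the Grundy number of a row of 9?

2

Grundy values for subtraction set {1, 4, 6}:
k:     0  1  2  3  4  5  6  7  8  9
g(k):  0  1  0  1  2  0  1  0  1  2
So g(9) = 2.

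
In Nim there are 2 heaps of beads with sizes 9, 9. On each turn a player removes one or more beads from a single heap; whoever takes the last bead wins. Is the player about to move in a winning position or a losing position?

Losing position

Bitwise XOR of the heap sizes:
  1001  (9)
  1001  (9)
  ----
  0000  (0)
The nim-sum is 0, so this is a P-position: the player to move is in a losing position under optimal play.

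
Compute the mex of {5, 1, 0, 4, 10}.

2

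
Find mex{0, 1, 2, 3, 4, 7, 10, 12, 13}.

The values 0, 1, 2, 3, 4 are all present; 5 is the first non-negative integer missing from the set.

5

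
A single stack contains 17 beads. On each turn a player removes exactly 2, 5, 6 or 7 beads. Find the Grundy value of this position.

Grundy values for subtraction set {2, 5, 6, 7}:
k:     0  1  2  3  4  5  6  7  8  9 10 11 12 13 14 15 16 17
g(k):  0  0  1  1  0  2  1  3  2  2  3  3  0  0  1  1  0  2
So g(17) = 2.

2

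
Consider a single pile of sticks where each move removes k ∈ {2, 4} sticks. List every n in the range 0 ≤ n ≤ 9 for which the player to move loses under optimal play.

Grundy values for subtraction set {2, 4}:
g(0) = mex{} = 0
g(1) = mex{} = 0
g(2) = mex{0} = 1
g(3) = mex{0} = 1
g(4) = mex{0,1} = 2
g(5) = mex{0,1} = 2
g(6) = mex{1,2} = 0
g(7) = mex{1,2} = 0
g(8) = mex{0,2} = 1
g(9) = mex{0,2} = 1
The P-positions (g = 0) in 0..9 are 0, 1, 6, 7.

0, 1, 6, 7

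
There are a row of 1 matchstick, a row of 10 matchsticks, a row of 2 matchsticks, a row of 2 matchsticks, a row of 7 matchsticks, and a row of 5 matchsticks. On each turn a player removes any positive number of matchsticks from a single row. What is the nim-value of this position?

Nim-sum: 1 XOR 10 XOR 2 XOR 2 XOR 7 XOR 5 = 9.

9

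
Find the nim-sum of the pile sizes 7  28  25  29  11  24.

Nim-sum: 7 ^ 28 ^ 25 ^ 29 ^ 11 ^ 24 = 12.

12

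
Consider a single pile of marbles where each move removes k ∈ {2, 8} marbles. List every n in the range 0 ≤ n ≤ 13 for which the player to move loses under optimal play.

Grundy values for subtraction set {2, 8}:
k:     0  1  2  3  4  5  6  7  8  9 10 11 12 13
g(k):  0  0  1  1  0  0  1  1  2  2  0  0  1  1
The P-positions (g = 0) in 0..13 are 0, 1, 4, 5, 10, 11.

0, 1, 4, 5, 10, 11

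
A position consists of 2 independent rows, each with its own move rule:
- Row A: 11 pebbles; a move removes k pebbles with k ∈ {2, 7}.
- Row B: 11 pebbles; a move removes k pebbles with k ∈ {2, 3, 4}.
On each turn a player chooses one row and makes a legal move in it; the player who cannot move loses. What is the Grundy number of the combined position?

3

Build the Grundy sequence for row A with g(k) = mex{g(k−s) : s ∈ {2, 7}, s ≤ k}:
g(0) = mex{} = 0
g(1) = mex{} = 0
g(2) = mex{0} = 1
g(3) = mex{0} = 1
g(4) = mex{1} = 0
g(5) = mex{1} = 0
g(6) = mex{0} = 1
g(7) = mex{0} = 1
g(8) = mex{0,1} = 2
g(9) = mex{1} = 0
g(10) = mex{1,2} = 0
g(11) = mex{0} = 1
So g(11) = 1.
Build the Grundy sequence for row B with g(k) = mex{g(k−s) : s ∈ {2, 3, 4}, s ≤ k}:
k:     0  1  2  3  4  5  6  7  8  9 10 11
g(k):  0  0  1  1  2  2  0  0  1  1  2  2
So g(11) = 2.
By the Sprague-Grundy theorem, the Grundy value of a sum of independent games is the XOR of the component values.
Combined value = 1 XOR 2 = 3.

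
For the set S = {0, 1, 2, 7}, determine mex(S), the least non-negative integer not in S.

3

The values 0, 1, 2 are all present; 3 is the first non-negative integer missing from the set.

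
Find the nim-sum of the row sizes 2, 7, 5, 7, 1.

Nim-sum: 2 XOR 7 XOR 5 XOR 7 XOR 1 = 6.

6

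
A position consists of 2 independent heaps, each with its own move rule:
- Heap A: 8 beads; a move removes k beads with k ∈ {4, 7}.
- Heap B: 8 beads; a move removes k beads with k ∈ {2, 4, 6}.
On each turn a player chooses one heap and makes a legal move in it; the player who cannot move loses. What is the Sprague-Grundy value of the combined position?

2

Grundy values for heap A (subtraction set {4, 7}):
k:     0  1  2  3  4  5  6  7  8
g(k):  0  0  0  0  1  1  1  1  2
So g(8) = 2.
For heap B, compute g(0), g(1), … with moves {2, 4, 6}:
g(0) = mex{} = 0
g(1) = mex{} = 0
g(2) = mex{0} = 1
g(3) = mex{0} = 1
g(4) = mex{0,1} = 2
g(5) = mex{0,1} = 2
g(6) = mex{0,1,2} = 3
g(7) = mex{0,1,2} = 3
g(8) = mex{1,2,3} = 0
So g(8) = 0.
The value of a disjunctive sum is the nim-sum of the parts.
Combined value = 2 XOR 0 = 2.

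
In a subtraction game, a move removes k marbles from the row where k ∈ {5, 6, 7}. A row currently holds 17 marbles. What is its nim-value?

1

Grundy values for subtraction set {5, 6, 7}:
k:     0  1  2  3  4  5  6  7  8  9 10 11 12 13 14 15 16 17
g(k):  0  0  0  0  0  1  1  1  1  1  2  2  0  0  0  0  0  1
So g(17) = 1.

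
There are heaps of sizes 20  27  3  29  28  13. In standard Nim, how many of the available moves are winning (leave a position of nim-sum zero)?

Write each in binary and XOR column by column:
  10100  (20)
  11011  (27)
  00011  (3)
  11101  (29)
  11100  (28)
  01101  (13)
  -----
  00000  (0)
The nim-sum is already 0, so every move leaves a nonzero nim-sum — there are no winning moves.

0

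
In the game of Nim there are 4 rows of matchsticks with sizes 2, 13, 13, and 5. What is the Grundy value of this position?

Write each in binary and XOR column by column:
  0010  (2)
  1101  (13)
  1101  (13)
  0101  (5)
  ----
  0111  (7)

7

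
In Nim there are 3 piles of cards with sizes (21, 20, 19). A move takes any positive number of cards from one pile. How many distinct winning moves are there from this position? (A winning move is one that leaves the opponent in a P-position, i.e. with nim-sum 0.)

3

Nim-sum: 21 XOR 20 XOR 19 = 18.
The overall nim-sum is X = 18. A pile of size p has a winning move iff p XOR X < p (reduce it to p XOR X).
  21: 21 XOR 18 = 7 < 21 — winning move (to 7).
  20: 20 XOR 18 = 6 < 20 — winning move (to 6).
  19: 19 XOR 18 = 1 < 19 — winning move (to 1).
That gives 3 winning moves.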